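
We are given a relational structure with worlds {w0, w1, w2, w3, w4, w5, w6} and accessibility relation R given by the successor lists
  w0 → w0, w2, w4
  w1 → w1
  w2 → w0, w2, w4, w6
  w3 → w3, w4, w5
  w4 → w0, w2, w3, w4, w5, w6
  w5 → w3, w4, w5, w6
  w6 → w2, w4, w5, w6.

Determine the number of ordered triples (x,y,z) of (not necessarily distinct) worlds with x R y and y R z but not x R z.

18

Enumerating: (w0,w2,w6), (w0,w4,w3), (w0,w4,w5), (w0,w4,w6), (w2,w4,w3), (w2,w4,w5), (w2,w6,w5), (w3,w4,w0), (w3,w4,w2), (w3,w4,w6), (w3,w5,w6), (w5,w4,w0), (w5,w4,w2), (w5,w6,w2), (w6,w2,w0), (w6,w4,w0), (w6,w4,w3), (w6,w5,w3).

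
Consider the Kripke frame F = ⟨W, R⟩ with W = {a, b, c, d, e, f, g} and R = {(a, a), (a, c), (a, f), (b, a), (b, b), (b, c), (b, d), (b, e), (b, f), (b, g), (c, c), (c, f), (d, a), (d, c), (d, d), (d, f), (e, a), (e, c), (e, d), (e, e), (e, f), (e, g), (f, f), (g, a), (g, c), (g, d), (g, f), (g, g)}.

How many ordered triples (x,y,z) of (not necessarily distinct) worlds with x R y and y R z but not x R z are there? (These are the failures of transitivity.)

R is transitive; there are no such tuples.

0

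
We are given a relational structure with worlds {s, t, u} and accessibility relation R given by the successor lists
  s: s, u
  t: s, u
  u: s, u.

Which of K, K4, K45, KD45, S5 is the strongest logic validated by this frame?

Transitive (axiom 4): yes — every two-step R-path is closed by a direct edge.
Euclidean (axiom 5): yes — any two successors of a common world are R-related.
Serial (axiom D): yes — every world has a successor (e.g. s R s).
Reflexive (axiom T): no — t is not related to itself.
So F validates K, K4, K45, KD45; S5 would additionally require R to be reflexive. The strongest is KD45.

KD45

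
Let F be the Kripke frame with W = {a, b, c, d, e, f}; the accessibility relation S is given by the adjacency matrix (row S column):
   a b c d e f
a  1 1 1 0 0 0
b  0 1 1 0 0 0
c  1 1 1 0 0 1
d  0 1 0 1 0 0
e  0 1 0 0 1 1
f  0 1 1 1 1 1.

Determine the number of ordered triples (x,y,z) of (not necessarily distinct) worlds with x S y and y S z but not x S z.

Enumerating: (a,c,f), (b,c,a), (b,c,f), (c,f,d), (c,f,e), (d,b,c), (e,b,c), (e,f,c), (e,f,d), (f,c,a).

10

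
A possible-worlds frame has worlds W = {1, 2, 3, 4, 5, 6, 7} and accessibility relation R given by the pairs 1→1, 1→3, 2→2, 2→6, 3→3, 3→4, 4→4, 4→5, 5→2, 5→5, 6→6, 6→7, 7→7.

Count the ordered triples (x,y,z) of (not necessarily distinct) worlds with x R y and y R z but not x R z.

5

Enumerating: (1,3,4), (2,6,7), (3,4,5), (4,5,2), (5,2,6).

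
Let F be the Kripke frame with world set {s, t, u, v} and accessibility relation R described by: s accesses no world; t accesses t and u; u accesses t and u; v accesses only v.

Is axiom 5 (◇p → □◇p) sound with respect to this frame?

By correspondence theory, 5 is valid on a frame iff R is Euclidean.
Euclidean: yes — any two successors of a common world are R-related.

Yes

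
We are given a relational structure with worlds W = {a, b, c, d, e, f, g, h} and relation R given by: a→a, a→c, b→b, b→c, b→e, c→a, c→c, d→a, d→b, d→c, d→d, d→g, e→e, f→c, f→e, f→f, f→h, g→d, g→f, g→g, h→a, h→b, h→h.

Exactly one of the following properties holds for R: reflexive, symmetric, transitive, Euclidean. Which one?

reflexive

Reflexive: yes — every world is R-related to itself.
Symmetric: no — b R c but not c R b.
Transitive: no — b R c and c R a, but not b R a.
Euclidean: no — b R c and b R e, but not c R e.
Only reflexive holds.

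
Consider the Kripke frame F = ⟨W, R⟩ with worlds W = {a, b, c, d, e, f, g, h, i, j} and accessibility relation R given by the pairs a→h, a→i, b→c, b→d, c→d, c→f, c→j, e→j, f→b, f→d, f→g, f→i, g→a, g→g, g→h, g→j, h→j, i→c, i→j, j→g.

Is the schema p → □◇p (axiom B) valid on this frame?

The schema B characterises exactly the symmetric frames.
Symmetric: no — a R h but not h R a.

No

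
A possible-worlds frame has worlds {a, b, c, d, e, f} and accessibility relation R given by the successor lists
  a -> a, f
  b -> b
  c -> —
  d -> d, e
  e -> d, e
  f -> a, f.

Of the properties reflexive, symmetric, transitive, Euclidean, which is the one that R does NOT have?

Reflexive: no — c is not related to itself.
Symmetric: yes — every pair in R has its reverse in R.
Transitive: yes — every two-step R-path is closed by a direct edge.
Euclidean: yes — any two successors of a common world are R-related.
Only reflexive fails.

reflexive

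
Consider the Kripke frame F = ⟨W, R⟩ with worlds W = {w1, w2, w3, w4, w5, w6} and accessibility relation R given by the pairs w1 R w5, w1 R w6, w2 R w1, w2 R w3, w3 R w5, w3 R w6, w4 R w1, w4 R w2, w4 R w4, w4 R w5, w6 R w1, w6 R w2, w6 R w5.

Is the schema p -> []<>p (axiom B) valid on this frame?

By correspondence theory, B is valid on a frame iff R is symmetric.
Symmetric: no — w1 R w5 but not w5 R w1.

No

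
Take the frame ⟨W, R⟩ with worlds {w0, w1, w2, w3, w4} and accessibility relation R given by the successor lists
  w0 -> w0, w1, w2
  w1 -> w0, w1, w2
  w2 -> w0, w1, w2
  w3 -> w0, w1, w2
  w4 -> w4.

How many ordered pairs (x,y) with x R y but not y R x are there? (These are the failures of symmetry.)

Enumerating: (w3,w0), (w3,w1), (w3,w2).

3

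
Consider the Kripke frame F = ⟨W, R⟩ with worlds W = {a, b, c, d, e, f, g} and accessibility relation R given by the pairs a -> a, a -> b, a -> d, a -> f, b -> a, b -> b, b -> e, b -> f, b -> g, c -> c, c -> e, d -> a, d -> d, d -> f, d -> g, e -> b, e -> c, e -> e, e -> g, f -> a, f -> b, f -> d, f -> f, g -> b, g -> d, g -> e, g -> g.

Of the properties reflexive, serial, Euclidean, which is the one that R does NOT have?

Reflexive: yes — every world is R-related to itself.
Serial: yes — every world has a successor (e.g. a R a).
Euclidean: no — a R b and a R d, but not b R d.
Only Euclidean fails.

Euclidean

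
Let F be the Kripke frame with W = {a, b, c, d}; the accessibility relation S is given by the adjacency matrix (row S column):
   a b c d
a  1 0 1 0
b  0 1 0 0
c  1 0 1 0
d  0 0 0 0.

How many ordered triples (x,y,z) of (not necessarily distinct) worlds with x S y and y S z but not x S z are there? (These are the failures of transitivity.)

0

S is transitive; there are no such tuples.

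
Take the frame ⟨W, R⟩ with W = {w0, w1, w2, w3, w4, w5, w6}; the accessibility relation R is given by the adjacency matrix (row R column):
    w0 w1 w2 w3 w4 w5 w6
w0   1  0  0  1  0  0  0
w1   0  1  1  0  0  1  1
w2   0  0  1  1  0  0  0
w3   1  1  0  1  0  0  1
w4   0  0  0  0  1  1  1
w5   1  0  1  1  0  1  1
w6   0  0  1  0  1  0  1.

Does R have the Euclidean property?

Euclidean: no — w1 R w2 and w1 R w5, but not w2 R w5.

No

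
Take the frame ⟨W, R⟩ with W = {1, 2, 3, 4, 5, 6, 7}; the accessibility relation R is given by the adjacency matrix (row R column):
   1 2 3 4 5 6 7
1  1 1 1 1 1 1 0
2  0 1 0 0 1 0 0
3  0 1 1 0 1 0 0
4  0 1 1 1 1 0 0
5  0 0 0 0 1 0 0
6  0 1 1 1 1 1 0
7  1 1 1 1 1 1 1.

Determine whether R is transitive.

Transitive: yes — every two-step R-path is closed by a direct edge.

Yes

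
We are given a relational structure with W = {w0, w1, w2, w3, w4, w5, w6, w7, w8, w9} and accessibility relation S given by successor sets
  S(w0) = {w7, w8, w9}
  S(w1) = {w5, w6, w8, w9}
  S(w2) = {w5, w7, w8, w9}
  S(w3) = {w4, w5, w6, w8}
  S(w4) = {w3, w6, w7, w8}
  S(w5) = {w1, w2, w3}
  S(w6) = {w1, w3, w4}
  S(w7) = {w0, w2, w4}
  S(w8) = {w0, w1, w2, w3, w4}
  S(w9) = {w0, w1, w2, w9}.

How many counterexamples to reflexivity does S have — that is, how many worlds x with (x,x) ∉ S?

Enumerating: w0, w1, w2, w3, w4, w5, w6, w7, w8.

9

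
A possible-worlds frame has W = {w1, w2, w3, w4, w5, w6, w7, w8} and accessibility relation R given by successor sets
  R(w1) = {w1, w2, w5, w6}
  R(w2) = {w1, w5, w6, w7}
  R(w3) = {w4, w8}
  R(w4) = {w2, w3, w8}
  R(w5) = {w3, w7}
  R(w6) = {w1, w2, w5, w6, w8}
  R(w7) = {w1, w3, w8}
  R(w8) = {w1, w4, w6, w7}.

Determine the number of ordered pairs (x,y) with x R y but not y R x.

Enumerating: (w1,w5), (w2,w5), (w2,w7), (w3,w8), (w4,w2), (w5,w3), (w5,w7), (w6,w5), (w7,w1), (w7,w3), (w8,w1).

11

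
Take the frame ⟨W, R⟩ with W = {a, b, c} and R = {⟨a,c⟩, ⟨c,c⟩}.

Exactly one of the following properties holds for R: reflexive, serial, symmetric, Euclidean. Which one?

Euclidean

Reflexive: no — a is not related to itself.
Serial: no — b has no R-successor.
Symmetric: no — a R c but not c R a.
Euclidean: yes — any two successors of a common world are R-related.
Only Euclidean holds.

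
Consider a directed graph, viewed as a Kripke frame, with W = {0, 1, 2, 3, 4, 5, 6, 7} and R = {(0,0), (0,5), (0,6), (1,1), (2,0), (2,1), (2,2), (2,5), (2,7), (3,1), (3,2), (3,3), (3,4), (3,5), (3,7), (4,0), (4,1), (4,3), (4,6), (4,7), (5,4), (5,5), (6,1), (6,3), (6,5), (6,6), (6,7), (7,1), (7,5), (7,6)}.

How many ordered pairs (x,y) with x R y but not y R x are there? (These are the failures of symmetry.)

20

Enumerating: (0,5), (0,6), (2,0), (2,1), (2,5), (2,7), (3,1), (3,2), (3,5), (3,7), (4,0), (4,1), … and 8 more.
Total: 20.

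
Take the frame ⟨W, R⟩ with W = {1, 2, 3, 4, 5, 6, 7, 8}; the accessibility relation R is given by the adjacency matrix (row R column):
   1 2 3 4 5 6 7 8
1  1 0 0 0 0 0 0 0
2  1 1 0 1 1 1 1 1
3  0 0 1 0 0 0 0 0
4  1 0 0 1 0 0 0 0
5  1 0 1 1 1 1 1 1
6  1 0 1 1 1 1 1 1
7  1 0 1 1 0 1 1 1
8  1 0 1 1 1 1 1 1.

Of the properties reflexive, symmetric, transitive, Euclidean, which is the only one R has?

Reflexive: yes — every world is R-related to itself.
Symmetric: no — 2 R 1 but not 1 R 2.
Transitive: no — 2 R 5 and 5 R 3, but not 2 R 3.
Euclidean: no — 2 R 1 and 2 R 4, but not 1 R 4.
Only reflexive holds.

reflexive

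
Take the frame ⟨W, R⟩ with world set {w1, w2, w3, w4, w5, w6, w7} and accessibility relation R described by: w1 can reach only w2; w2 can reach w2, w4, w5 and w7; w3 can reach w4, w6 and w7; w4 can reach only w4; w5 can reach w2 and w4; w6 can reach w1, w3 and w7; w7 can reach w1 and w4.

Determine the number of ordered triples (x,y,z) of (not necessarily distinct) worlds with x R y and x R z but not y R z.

25

Enumerating: (w2,w4,w2), (w2,w4,w5), (w2,w4,w7), (w2,w5,w5), (w2,w5,w7), (w2,w7,w2), (w2,w7,w5), (w2,w7,w7), (w3,w4,w6), (w3,w4,w7), (w3,w6,w4), (w3,w6,w6), … and 13 more.
Total: 25.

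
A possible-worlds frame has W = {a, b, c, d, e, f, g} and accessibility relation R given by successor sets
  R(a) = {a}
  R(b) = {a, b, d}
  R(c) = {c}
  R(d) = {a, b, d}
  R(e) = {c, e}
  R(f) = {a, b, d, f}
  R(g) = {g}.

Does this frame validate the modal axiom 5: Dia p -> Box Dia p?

Axiom 5 corresponds to the accessibility relation being Euclidean.
Euclidean: no — b R a and b R d, but not a R d.

No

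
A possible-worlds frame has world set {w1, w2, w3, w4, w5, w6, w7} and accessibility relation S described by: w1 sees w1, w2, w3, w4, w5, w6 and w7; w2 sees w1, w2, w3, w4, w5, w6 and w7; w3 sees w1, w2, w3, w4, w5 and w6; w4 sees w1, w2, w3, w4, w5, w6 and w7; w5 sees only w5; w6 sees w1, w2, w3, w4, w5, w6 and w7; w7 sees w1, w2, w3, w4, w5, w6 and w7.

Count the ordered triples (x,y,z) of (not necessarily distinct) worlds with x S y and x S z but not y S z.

40

Enumerating: (w1,w3,w7), (w1,w5,w1), (w1,w5,w2), (w1,w5,w3), (w1,w5,w4), (w1,w5,w6), (w1,w5,w7), (w2,w3,w7), (w2,w5,w1), (w2,w5,w2), (w2,w5,w3), (w2,w5,w4), … and 28 more.
Total: 40.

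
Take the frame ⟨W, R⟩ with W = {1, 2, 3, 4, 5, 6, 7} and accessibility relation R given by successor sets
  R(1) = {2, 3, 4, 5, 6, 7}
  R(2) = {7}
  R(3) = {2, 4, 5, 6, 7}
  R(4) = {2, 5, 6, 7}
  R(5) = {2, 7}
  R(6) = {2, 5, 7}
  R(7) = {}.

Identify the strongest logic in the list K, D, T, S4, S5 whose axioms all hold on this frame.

K

Serial (axiom D): no — 7 has no R-successor.
Reflexive (axiom T): no — 1 is not related to itself.
Transitive (axiom 4): yes — every two-step R-path is closed by a direct edge.
Euclidean (axiom 5): no — 1 R 2 and 1 R 3, but not 2 R 3.
So F validates K; D would additionally require R to be serial. The strongest is K.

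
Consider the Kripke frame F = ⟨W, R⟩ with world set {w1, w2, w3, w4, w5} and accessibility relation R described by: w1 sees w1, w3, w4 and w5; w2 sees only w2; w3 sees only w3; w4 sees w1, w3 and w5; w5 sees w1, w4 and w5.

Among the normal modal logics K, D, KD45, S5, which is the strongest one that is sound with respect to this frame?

D

Serial (axiom D): yes — every world has a successor (e.g. w1 R w1).
Euclidean (axiom 5): no — w1 R w3 and w1 R w4, but not w3 R w4.
Transitive (axiom 4): no — w5 R w1 and w1 R w3, but not w5 R w3.
Reflexive (axiom T): no — w4 is not related to itself.
So F validates K, D; KD45 would additionally require R to be Euclidean and transitive. The strongest is D.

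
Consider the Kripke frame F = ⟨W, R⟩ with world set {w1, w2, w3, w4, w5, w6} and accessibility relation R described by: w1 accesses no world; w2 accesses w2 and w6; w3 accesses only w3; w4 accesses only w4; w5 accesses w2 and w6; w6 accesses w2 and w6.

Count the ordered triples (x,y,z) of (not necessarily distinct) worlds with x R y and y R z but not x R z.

R is transitive; there are no such tuples.

0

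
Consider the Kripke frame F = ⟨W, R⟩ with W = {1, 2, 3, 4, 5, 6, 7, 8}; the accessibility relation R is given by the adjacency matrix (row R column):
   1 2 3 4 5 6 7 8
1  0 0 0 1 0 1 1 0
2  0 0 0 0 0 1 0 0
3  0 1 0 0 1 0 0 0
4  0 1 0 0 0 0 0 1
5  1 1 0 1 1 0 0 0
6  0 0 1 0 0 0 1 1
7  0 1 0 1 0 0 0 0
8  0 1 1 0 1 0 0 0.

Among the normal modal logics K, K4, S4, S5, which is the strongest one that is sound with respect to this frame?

Transitive (axiom 4): no — 1 R 4 and 4 R 2, but not 1 R 2.
Reflexive (axiom T): no — 1 is not related to itself.
Euclidean (axiom 5): no — 1 R 4 and 1 R 6, but not 4 R 6.
So F validates K; K4 would additionally require R to be transitive. The strongest is K.

K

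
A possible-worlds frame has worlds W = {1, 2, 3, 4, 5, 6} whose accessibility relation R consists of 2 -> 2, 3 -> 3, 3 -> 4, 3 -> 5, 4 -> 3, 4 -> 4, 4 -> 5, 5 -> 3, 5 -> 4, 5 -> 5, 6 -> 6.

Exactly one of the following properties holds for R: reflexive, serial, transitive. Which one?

transitive

Reflexive: no — 1 is not related to itself.
Serial: no — 1 has no R-successor.
Transitive: yes — every two-step R-path is closed by a direct edge.
Only transitive holds.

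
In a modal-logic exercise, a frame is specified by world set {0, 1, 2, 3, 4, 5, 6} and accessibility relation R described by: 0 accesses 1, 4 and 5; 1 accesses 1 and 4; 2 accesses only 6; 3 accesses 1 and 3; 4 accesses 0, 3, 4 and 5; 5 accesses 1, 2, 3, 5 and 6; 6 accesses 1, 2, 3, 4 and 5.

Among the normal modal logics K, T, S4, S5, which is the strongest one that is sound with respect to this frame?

K

Reflexive (axiom T): no — 0 is not related to itself.
Transitive (axiom 4): no — 0 R 4 and 4 R 3, but not 0 R 3.
Euclidean (axiom 5): no — 0 R 1 and 0 R 5, but not 1 R 5.
So F validates K; T would additionally require R to be reflexive. The strongest is K.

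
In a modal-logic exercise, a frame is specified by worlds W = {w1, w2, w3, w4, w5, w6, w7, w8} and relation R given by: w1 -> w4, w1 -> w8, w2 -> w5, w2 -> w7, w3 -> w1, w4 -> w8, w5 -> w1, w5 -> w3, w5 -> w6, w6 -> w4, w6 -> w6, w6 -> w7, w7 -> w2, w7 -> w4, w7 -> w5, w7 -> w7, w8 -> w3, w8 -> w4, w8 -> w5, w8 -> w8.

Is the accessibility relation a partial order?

Reflexive: no — w1 is not related to itself.
Transitive: no — w1 R w8 and w8 R w3, but not w1 R w3.
Antisymmetric: no — w2 R w7 and w7 R w2 with w2 ≠ w7.
So R is not a partial order.

No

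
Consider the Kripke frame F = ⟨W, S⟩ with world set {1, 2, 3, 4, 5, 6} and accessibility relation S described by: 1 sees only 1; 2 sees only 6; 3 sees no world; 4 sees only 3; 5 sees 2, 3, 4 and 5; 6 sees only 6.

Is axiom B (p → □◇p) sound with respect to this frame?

By correspondence theory, B is valid on a frame iff S is symmetric.
Symmetric: no — 2 S 6 but not 6 S 2.

No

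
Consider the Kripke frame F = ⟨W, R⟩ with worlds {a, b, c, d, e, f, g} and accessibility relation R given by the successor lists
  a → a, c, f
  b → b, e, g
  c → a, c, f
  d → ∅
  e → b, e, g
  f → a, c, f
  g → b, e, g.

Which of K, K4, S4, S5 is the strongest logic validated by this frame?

K4

Transitive (axiom 4): yes — every two-step R-path is closed by a direct edge.
Reflexive (axiom T): no — d is not related to itself.
Euclidean (axiom 5): yes — any two successors of a common world are R-related.
So F validates K, K4; S4 would additionally require R to be reflexive. The strongest is K4.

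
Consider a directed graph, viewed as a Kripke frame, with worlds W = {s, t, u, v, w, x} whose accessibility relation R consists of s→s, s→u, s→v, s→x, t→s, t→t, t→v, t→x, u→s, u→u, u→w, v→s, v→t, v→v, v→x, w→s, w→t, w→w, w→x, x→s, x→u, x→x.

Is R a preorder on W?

Reflexive: yes — every world is R-related to itself.
Transitive: no — s R u and u R w, but not s R w.
So R is not a preorder.

No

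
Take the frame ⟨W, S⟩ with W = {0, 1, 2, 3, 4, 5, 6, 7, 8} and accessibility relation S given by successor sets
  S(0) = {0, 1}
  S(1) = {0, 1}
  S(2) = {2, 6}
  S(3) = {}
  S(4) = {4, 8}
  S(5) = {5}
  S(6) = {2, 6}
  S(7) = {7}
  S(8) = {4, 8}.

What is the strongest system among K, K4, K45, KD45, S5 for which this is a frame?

Transitive (axiom 4): yes — every two-step S-path is closed by a direct edge.
Euclidean (axiom 5): yes — any two successors of a common world are S-related.
Serial (axiom D): no — 3 has no S-successor.
Reflexive (axiom T): no — 3 is not related to itself.
So F validates K, K4, K45; KD45 would additionally require S to be serial. The strongest is K45.

K45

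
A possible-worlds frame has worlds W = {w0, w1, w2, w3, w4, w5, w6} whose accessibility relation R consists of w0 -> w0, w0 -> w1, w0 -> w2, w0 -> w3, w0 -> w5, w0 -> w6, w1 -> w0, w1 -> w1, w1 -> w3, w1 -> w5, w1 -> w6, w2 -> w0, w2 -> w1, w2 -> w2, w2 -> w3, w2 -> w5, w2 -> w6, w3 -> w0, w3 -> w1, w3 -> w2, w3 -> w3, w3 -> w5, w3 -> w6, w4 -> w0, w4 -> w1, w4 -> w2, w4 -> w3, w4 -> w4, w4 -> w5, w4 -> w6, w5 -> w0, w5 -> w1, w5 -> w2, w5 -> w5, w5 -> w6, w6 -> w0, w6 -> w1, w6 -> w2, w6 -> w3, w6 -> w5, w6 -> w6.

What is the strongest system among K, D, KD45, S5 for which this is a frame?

Serial (axiom D): yes — every world has a successor (e.g. w0 R w0).
Euclidean (axiom 5): no — w0 R w1 and w0 R w2, but not w1 R w2.
Transitive (axiom 4): no — w1 R w0 and w0 R w2, but not w1 R w2.
Reflexive (axiom T): yes — every world is R-related to itself.
So F validates K, D; KD45 would additionally require R to be Euclidean and transitive. The strongest is D.

D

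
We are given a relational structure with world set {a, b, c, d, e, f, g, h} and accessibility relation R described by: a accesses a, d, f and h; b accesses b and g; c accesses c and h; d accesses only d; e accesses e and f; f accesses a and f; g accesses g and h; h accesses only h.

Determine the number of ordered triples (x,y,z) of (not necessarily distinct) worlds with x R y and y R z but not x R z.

4

Enumerating: (b,g,h), (e,f,a), (f,a,d), (f,a,h).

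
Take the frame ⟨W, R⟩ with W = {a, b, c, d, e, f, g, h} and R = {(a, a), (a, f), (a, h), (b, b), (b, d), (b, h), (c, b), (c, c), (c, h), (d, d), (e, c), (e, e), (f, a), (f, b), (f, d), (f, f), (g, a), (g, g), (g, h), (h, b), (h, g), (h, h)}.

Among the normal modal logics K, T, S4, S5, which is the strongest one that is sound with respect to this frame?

T

Reflexive (axiom T): yes — every world is R-related to itself.
Transitive (axiom 4): no — a R f and f R b, but not a R b.
Euclidean (axiom 5): no — a R f and a R h, but not f R h.
So F validates K, T; S4 would additionally require R to be transitive. The strongest is T.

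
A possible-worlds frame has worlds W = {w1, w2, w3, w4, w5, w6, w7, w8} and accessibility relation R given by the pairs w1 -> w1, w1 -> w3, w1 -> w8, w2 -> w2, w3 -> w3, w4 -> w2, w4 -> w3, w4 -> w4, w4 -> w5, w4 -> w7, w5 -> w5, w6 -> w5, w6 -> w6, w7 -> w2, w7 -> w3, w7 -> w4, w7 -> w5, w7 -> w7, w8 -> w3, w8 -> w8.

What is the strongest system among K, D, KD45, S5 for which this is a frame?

Serial (axiom D): yes — every world has a successor (e.g. w1 R w1).
Euclidean (axiom 5): no — w1 R w3 and w1 R w8, but not w3 R w8.
Transitive (axiom 4): yes — every two-step R-path is closed by a direct edge.
Reflexive (axiom T): yes — every world is R-related to itself.
So F validates K, D; KD45 would additionally require R to be Euclidean. The strongest is D.

D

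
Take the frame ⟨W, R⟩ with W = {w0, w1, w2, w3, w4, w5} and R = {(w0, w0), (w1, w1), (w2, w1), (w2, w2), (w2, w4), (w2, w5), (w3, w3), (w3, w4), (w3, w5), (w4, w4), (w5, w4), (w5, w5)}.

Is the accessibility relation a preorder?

Reflexive: yes — every world is R-related to itself.
Transitive: yes — every two-step R-path is closed by a direct edge.
So R is a preorder.

Yes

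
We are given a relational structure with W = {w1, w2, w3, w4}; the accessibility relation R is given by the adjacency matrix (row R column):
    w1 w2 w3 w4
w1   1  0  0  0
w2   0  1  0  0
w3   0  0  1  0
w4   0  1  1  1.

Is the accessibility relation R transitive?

Transitive: yes — every two-step R-path is closed by a direct edge.

Yes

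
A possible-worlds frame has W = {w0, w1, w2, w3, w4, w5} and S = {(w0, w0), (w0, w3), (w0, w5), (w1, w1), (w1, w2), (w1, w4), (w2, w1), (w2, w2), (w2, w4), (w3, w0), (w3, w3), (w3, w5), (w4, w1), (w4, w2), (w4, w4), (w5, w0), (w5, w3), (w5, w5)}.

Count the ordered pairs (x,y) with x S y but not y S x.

0

S is symmetric; there are no such tuples.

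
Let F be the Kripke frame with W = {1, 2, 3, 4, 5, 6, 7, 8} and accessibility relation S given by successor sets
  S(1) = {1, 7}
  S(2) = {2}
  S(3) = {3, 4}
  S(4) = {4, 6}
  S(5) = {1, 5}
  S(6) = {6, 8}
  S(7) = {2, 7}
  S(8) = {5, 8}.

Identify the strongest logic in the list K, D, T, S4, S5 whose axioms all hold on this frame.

Serial (axiom D): yes — every world has a successor (e.g. 1 S 1).
Reflexive (axiom T): yes — every world is S-related to itself.
Transitive (axiom 4): no — 1 S 7 and 7 S 2, but not 1 S 2.
Euclidean (axiom 5): no — 1 S 7 and 1 S 1, but not 7 S 1.
So F validates K, D, T; S4 would additionally require S to be transitive. The strongest is T.

T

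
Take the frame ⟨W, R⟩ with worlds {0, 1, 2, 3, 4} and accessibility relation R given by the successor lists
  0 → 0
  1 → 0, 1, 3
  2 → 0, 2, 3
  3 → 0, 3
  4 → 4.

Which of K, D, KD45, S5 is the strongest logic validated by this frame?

Serial (axiom D): yes — every world has a successor (e.g. 0 R 0).
Euclidean (axiom 5): no — 1 R 0 and 1 R 3, but not 0 R 3.
Transitive (axiom 4): yes — every two-step R-path is closed by a direct edge.
Reflexive (axiom T): yes — every world is R-related to itself.
So F validates K, D; KD45 would additionally require R to be Euclidean. The strongest is D.

D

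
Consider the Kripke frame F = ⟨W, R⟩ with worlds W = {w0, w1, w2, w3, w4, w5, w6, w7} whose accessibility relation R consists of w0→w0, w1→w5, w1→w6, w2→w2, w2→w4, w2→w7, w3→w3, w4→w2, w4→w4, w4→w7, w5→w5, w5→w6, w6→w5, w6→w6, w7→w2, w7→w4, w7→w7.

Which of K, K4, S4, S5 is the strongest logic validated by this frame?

K4

Transitive (axiom 4): yes — every two-step R-path is closed by a direct edge.
Reflexive (axiom T): no — w1 is not related to itself.
Euclidean (axiom 5): yes — any two successors of a common world are R-related.
So F validates K, K4; S4 would additionally require R to be reflexive. The strongest is K4.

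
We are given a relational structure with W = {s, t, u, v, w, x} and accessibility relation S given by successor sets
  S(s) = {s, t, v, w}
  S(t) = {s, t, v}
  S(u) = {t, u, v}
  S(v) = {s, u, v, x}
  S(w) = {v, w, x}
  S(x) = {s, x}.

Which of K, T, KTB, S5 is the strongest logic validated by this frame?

Reflexive (axiom T): yes — every world is S-related to itself.
Symmetric (axiom B): no — s S w but not w S s.
Euclidean (axiom 5): no — s S t and s S w, but not t S w.
So F validates K, T; KTB would additionally require S to be symmetric. The strongest is T.

T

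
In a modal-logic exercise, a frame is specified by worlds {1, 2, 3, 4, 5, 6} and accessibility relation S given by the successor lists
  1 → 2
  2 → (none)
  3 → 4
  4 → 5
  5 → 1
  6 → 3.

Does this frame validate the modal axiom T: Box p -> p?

Axiom T corresponds to the accessibility relation being reflexive.
Reflexive: no — 1 is not related to itself.

No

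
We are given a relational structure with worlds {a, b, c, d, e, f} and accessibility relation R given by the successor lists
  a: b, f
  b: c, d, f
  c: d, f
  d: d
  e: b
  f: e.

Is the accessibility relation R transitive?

No

Transitive: no — a R b and b R c, but not a R c.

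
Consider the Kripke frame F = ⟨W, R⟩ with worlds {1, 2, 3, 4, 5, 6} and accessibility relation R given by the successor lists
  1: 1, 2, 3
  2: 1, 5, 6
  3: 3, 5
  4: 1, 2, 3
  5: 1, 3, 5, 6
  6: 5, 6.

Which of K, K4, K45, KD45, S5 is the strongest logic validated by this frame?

K

Transitive (axiom 4): no — 1 R 2 and 2 R 5, but not 1 R 5.
Euclidean (axiom 5): no — 1 R 2 and 1 R 3, but not 2 R 3.
Serial (axiom D): yes — every world has a successor (e.g. 1 R 1).
Reflexive (axiom T): no — 2 is not related to itself.
So F validates K; K4 would additionally require R to be transitive. The strongest is K.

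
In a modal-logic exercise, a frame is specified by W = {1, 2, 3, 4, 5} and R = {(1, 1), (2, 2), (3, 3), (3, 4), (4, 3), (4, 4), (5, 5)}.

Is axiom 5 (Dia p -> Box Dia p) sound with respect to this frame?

Yes

Axiom 5 corresponds to the accessibility relation being Euclidean.
Euclidean: yes — any two successors of a common world are R-related.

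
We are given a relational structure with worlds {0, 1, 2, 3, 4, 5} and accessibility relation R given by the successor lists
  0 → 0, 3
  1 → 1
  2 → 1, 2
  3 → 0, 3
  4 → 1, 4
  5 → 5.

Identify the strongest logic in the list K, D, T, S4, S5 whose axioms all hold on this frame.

S4

Serial (axiom D): yes — every world has a successor (e.g. 0 R 0).
Reflexive (axiom T): yes — every world is R-related to itself.
Transitive (axiom 4): yes — every two-step R-path is closed by a direct edge.
Euclidean (axiom 5): no — 2 R 1 and 2 R 2, but not 1 R 2.
So F validates K, D, T, S4; S5 would additionally require R to be Euclidean. The strongest is S4.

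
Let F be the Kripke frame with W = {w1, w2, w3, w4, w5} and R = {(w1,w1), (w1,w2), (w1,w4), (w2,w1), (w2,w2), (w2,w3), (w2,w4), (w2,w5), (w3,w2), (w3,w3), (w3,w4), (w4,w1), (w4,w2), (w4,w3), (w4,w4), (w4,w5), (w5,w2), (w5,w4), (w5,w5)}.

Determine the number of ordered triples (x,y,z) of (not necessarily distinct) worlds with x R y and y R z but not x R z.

Enumerating: (w1,w2,w3), (w1,w2,w5), (w1,w4,w3), (w1,w4,w5), (w3,w2,w1), (w3,w2,w5), (w3,w4,w1), (w3,w4,w5), (w5,w2,w1), (w5,w2,w3), (w5,w4,w1), (w5,w4,w3).

12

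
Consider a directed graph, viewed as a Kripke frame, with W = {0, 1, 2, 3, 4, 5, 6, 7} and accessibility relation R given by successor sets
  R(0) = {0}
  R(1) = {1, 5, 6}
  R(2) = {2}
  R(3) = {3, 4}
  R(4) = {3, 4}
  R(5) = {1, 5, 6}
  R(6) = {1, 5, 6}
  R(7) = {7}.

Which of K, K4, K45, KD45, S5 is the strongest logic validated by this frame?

Transitive (axiom 4): yes — every two-step R-path is closed by a direct edge.
Euclidean (axiom 5): yes — any two successors of a common world are R-related.
Serial (axiom D): yes — every world has a successor (e.g. 0 R 0).
Reflexive (axiom T): yes — every world is R-related to itself.
So F validates K, K4, K45, KD45, S5. The strongest is S5.

S5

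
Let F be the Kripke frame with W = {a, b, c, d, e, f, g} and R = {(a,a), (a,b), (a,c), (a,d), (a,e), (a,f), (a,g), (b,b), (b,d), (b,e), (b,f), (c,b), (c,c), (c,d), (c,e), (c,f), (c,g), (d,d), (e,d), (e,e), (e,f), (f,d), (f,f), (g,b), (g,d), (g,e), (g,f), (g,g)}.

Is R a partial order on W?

Yes

Reflexive: yes — every world is R-related to itself.
Transitive: yes — every two-step R-path is closed by a direct edge.
Antisymmetric: yes — no distinct pair is related both ways.
So R is a partial order.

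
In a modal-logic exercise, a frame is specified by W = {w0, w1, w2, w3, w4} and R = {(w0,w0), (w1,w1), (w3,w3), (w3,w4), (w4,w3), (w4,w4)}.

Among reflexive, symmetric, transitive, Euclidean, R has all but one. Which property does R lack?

Reflexive: no — w2 is not related to itself.
Symmetric: yes — every pair in R has its reverse in R.
Transitive: yes — every two-step R-path is closed by a direct edge.
Euclidean: yes — any two successors of a common world are R-related.
Only reflexive fails.

reflexive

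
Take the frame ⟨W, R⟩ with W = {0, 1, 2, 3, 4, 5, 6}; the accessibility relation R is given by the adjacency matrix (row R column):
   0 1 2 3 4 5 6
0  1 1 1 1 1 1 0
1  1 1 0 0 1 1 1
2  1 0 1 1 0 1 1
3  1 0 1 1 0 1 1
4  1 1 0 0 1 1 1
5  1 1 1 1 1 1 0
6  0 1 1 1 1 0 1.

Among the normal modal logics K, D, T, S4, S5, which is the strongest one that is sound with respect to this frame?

Serial (axiom D): yes — every world has a successor (e.g. 0 R 0).
Reflexive (axiom T): yes — every world is R-related to itself.
Transitive (axiom 4): no — 0 R 1 and 1 R 6, but not 0 R 6.
Euclidean (axiom 5): no — 0 R 1 and 0 R 2, but not 1 R 2.
So F validates K, D, T; S4 would additionally require R to be transitive. The strongest is T.

T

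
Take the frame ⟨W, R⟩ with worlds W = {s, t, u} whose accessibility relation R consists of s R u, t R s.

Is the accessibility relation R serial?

No

Serial: no — u has no R-successor.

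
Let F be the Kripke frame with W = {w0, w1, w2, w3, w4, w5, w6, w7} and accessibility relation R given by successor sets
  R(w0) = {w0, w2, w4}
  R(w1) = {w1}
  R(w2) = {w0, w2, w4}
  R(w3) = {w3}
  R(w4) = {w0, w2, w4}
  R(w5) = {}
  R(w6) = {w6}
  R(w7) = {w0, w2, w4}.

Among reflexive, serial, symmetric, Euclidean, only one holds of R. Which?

Reflexive: no — w5 is not related to itself.
Serial: no — w5 has no R-successor.
Symmetric: no — w7 R w0 but not w0 R w7.
Euclidean: yes — any two successors of a common world are R-related.
Only Euclidean holds.

Euclidean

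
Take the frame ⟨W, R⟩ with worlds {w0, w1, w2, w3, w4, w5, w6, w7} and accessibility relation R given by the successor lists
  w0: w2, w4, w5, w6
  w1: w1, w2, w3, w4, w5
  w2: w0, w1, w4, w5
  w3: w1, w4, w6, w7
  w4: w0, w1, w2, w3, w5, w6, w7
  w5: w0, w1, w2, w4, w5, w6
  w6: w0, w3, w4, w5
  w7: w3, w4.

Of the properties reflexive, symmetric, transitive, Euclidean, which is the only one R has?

symmetric

Reflexive: no — w0 is not related to itself.
Symmetric: yes — every pair in R has its reverse in R.
Transitive: no — w0 R w2 and w2 R w1, but not w0 R w1.
Euclidean: no — w0 R w2 and w0 R w6, but not w2 R w6.
Only symmetric holds.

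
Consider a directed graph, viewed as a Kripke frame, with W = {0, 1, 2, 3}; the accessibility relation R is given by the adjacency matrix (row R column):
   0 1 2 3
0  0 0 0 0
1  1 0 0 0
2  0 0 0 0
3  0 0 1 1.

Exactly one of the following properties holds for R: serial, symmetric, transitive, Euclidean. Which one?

Serial: no — 0 has no R-successor.
Symmetric: no — 1 R 0 but not 0 R 1.
Transitive: yes — every two-step R-path is closed by a direct edge.
Euclidean: no — 1 R 0 and 1 R 0, but not 0 R 0.
Only transitive holds.

transitive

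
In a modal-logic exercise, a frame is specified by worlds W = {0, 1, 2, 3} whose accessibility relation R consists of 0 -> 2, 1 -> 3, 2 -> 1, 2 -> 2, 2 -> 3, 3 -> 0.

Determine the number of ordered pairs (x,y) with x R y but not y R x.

Enumerating: (0,2), (1,3), (2,1), (2,3), (3,0).

5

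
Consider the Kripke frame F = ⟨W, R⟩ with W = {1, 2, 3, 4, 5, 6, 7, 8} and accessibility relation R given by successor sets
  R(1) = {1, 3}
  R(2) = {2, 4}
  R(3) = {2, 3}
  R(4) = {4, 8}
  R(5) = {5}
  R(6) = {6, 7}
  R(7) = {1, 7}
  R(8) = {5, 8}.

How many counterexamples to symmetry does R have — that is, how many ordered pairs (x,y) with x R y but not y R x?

7

Enumerating: (1,3), (2,4), (3,2), (4,8), (6,7), (7,1), (8,5).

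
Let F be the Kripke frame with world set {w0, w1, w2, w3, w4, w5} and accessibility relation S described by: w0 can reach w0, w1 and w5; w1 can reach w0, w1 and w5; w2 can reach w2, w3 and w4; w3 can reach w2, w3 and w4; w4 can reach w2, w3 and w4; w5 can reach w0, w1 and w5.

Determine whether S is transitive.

Yes

Transitive: yes — every two-step S-path is closed by a direct edge.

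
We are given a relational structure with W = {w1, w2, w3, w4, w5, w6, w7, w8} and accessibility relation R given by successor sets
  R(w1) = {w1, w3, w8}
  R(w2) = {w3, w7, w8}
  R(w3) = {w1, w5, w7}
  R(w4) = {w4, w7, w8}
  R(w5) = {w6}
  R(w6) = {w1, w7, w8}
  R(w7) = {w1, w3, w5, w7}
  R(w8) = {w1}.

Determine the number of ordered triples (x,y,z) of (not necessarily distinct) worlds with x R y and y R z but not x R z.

Enumerating: (w1,w3,w5), (w1,w3,w7), (w2,w3,w1), (w2,w3,w5), (w2,w7,w1), (w2,w7,w5), (w2,w8,w1), (w3,w1,w3), (w3,w1,w8), (w3,w5,w6), (w3,w7,w3), (w4,w7,w1), … and 13 more.
Total: 25.

25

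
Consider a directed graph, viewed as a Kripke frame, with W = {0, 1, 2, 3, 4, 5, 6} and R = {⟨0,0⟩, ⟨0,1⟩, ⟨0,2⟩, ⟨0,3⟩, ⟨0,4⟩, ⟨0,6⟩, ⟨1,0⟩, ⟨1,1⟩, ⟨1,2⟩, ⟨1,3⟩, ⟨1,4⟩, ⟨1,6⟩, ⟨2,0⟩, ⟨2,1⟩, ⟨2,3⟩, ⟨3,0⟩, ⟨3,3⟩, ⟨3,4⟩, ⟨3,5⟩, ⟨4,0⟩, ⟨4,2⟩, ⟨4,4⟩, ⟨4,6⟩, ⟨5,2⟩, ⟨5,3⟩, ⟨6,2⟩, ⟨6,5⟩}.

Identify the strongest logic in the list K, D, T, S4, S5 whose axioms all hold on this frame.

Serial (axiom D): yes — every world has a successor (e.g. 0 R 0).
Reflexive (axiom T): no — 2 is not related to itself.
Transitive (axiom 4): no — 0 R 3 and 3 R 5, but not 0 R 5.
Euclidean (axiom 5): no — 0 R 2 and 0 R 4, but not 2 R 4.
So F validates K, D; T would additionally require R to be reflexive. The strongest is D.

D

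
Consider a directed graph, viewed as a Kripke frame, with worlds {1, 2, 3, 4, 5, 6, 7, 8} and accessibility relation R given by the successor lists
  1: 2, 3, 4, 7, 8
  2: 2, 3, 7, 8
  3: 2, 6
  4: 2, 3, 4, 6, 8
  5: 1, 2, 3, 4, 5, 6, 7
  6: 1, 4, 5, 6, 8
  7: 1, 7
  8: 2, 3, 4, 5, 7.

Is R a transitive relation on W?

Transitive: no — 1 R 3 and 3 R 6, but not 1 R 6.

No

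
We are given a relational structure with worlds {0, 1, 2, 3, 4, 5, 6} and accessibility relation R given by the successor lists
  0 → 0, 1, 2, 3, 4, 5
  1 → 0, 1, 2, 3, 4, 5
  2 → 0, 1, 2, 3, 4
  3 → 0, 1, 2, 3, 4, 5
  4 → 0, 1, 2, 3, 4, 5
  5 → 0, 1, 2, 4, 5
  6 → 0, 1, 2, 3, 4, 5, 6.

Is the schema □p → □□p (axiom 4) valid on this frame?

The schema 4 characterises exactly the transitive frames.
Transitive: no — 2 R 0 and 0 R 5, but not 2 R 5.

No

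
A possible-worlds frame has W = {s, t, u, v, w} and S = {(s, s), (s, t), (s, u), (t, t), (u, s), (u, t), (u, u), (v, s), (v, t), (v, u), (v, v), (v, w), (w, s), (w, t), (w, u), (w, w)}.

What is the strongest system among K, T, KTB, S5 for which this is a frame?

T

Reflexive (axiom T): yes — every world is S-related to itself.
Symmetric (axiom B): no — s S t but not t S s.
Euclidean (axiom 5): no — s S t and s S u, but not t S u.
So F validates K, T; KTB would additionally require S to be symmetric. The strongest is T.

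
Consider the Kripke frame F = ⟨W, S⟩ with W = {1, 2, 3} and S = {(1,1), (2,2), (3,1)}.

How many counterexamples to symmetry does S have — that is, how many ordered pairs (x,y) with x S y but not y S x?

Enumerating: (3,1).

1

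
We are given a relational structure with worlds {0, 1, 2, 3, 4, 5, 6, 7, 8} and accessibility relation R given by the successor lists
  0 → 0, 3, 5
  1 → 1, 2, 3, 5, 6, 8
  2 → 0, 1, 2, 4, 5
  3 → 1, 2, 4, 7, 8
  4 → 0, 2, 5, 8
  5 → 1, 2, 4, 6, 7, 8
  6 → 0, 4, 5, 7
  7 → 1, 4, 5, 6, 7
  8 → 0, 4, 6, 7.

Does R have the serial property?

Serial: yes — every world has a successor (e.g. 0 R 0).

Yes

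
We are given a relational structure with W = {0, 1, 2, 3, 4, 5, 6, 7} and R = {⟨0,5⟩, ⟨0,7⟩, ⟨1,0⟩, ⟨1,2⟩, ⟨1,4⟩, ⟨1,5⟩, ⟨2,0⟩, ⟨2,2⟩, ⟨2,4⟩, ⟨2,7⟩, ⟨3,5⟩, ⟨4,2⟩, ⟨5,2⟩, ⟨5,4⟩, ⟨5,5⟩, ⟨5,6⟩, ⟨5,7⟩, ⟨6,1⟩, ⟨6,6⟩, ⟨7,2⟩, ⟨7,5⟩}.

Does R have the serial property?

Serial: yes — every world has a successor (e.g. 0 R 5).

Yes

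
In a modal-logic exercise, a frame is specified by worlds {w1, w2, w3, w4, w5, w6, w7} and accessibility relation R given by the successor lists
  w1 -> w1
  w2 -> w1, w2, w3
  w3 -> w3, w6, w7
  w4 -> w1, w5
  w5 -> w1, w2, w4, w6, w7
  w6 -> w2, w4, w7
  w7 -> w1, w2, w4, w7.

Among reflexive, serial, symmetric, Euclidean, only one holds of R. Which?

Reflexive: no — w4 is not related to itself.
Serial: yes — every world has a successor (e.g. w1 R w1).
Symmetric: no — w2 R w1 but not w1 R w2.
Euclidean: no — w2 R w1 and w2 R w3, but not w1 R w3.
Only serial holds.

serial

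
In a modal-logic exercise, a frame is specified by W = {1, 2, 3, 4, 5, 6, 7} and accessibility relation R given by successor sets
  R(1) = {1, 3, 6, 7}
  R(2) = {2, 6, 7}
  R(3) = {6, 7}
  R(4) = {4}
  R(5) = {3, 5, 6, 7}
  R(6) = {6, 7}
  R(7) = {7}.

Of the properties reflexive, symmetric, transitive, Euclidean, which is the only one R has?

transitive

Reflexive: no — 3 is not related to itself.
Symmetric: no — 1 R 3 but not 3 R 1.
Transitive: yes — every two-step R-path is closed by a direct edge.
Euclidean: no — 1 R 6 and 1 R 3, but not 6 R 3.
Only transitive holds.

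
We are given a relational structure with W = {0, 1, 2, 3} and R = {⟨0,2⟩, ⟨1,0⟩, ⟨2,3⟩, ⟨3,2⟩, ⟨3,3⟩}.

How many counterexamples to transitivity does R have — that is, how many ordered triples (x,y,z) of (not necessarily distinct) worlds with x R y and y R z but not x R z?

3

Enumerating: (0,2,3), (1,0,2), (2,3,2).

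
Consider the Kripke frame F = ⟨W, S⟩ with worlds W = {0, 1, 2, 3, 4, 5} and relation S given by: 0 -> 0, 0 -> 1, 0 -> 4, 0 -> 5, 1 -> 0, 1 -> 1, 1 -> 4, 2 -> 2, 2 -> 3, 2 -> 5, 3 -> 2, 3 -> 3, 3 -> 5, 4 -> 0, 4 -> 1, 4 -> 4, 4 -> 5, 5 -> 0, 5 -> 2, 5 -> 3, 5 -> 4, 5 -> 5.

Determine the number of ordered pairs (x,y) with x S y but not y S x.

0

S is symmetric; there are no such tuples.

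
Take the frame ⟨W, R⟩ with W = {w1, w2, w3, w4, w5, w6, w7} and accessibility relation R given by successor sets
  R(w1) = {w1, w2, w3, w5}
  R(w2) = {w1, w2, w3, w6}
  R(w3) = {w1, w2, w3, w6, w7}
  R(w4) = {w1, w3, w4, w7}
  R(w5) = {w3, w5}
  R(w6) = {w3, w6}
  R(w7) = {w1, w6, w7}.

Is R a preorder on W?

Reflexive: yes — every world is R-related to itself.
Transitive: no — w1 R w2 and w2 R w6, but not w1 R w6.
So R is not a preorder.

No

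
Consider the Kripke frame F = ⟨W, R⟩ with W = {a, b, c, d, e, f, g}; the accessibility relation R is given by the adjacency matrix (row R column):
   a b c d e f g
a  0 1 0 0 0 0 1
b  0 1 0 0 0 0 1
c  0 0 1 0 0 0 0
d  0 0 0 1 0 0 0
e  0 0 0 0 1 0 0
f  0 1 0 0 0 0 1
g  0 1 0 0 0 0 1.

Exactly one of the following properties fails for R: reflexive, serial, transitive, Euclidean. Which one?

reflexive

Reflexive: no — a is not related to itself.
Serial: yes — every world has a successor (e.g. a R b).
Transitive: yes — every two-step R-path is closed by a direct edge.
Euclidean: yes — any two successors of a common world are R-related.
Only reflexive fails.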